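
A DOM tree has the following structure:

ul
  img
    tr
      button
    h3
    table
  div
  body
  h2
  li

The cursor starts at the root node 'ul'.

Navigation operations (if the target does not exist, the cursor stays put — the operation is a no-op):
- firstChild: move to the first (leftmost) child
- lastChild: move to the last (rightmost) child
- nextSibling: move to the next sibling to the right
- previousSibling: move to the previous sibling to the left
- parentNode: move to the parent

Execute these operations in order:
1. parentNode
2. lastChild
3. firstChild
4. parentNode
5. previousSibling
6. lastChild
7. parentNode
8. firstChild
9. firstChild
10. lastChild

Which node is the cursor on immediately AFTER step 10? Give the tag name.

After 1 (parentNode): ul (no-op, stayed)
After 2 (lastChild): li
After 3 (firstChild): li (no-op, stayed)
After 4 (parentNode): ul
After 5 (previousSibling): ul (no-op, stayed)
After 6 (lastChild): li
After 7 (parentNode): ul
After 8 (firstChild): img
After 9 (firstChild): tr
After 10 (lastChild): button

Answer: button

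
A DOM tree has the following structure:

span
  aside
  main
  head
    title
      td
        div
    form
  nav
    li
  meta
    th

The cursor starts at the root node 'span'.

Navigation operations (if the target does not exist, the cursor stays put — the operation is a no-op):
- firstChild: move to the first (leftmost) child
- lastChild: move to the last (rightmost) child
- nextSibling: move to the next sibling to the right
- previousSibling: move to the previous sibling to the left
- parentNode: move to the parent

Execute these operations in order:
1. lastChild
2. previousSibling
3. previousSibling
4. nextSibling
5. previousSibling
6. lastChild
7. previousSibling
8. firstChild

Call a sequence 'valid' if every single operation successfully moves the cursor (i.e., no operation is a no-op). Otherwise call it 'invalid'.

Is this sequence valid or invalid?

Answer: valid

Derivation:
After 1 (lastChild): meta
After 2 (previousSibling): nav
After 3 (previousSibling): head
After 4 (nextSibling): nav
After 5 (previousSibling): head
After 6 (lastChild): form
After 7 (previousSibling): title
After 8 (firstChild): td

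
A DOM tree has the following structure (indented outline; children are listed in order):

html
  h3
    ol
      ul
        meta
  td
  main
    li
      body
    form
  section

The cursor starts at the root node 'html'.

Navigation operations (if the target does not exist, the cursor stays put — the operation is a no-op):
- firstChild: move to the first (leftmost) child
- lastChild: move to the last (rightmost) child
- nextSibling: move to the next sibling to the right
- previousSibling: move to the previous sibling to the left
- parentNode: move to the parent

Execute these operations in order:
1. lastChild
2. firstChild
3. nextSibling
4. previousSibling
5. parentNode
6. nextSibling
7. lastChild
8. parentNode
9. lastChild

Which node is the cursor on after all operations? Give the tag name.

After 1 (lastChild): section
After 2 (firstChild): section (no-op, stayed)
After 3 (nextSibling): section (no-op, stayed)
After 4 (previousSibling): main
After 5 (parentNode): html
After 6 (nextSibling): html (no-op, stayed)
After 7 (lastChild): section
After 8 (parentNode): html
After 9 (lastChild): section

Answer: section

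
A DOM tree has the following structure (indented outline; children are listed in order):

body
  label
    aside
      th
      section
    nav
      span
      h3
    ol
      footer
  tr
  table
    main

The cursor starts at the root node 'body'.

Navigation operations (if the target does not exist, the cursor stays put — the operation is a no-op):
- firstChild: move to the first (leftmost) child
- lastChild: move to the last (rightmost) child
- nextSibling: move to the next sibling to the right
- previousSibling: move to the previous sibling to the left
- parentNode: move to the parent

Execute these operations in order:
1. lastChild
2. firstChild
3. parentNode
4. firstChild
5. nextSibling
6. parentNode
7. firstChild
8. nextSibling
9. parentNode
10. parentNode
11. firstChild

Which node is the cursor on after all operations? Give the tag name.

Answer: label

Derivation:
After 1 (lastChild): table
After 2 (firstChild): main
After 3 (parentNode): table
After 4 (firstChild): main
After 5 (nextSibling): main (no-op, stayed)
After 6 (parentNode): table
After 7 (firstChild): main
After 8 (nextSibling): main (no-op, stayed)
After 9 (parentNode): table
After 10 (parentNode): body
After 11 (firstChild): label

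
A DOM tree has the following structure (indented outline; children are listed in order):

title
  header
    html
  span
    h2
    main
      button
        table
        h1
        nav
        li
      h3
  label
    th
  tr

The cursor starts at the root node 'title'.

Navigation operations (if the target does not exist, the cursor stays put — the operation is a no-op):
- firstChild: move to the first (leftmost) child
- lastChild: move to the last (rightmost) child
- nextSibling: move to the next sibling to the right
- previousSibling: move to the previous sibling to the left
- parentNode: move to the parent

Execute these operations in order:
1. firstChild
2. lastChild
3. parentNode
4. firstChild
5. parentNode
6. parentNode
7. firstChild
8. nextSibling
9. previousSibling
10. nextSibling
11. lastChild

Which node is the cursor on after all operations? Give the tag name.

After 1 (firstChild): header
After 2 (lastChild): html
After 3 (parentNode): header
After 4 (firstChild): html
After 5 (parentNode): header
After 6 (parentNode): title
After 7 (firstChild): header
After 8 (nextSibling): span
After 9 (previousSibling): header
After 10 (nextSibling): span
After 11 (lastChild): main

Answer: main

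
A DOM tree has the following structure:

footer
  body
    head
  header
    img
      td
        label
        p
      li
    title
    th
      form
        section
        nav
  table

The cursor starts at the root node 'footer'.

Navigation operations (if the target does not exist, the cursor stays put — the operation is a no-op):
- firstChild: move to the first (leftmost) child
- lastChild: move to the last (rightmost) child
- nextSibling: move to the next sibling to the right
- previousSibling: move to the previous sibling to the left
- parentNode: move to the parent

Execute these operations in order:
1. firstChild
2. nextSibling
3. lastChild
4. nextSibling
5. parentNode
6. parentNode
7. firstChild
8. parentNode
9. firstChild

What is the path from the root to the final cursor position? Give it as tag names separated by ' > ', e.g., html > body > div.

Answer: footer > body

Derivation:
After 1 (firstChild): body
After 2 (nextSibling): header
After 3 (lastChild): th
After 4 (nextSibling): th (no-op, stayed)
After 5 (parentNode): header
After 6 (parentNode): footer
After 7 (firstChild): body
After 8 (parentNode): footer
After 9 (firstChild): body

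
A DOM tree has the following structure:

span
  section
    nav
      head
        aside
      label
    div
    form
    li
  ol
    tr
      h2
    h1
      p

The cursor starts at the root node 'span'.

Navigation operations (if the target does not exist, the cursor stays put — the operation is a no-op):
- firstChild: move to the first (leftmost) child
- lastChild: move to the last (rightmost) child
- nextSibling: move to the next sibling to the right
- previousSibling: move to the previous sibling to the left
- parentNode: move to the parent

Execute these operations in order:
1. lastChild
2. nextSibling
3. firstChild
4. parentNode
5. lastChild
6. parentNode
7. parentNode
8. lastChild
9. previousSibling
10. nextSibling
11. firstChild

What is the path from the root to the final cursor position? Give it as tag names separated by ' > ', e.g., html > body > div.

Answer: span > ol > tr

Derivation:
After 1 (lastChild): ol
After 2 (nextSibling): ol (no-op, stayed)
After 3 (firstChild): tr
After 4 (parentNode): ol
After 5 (lastChild): h1
After 6 (parentNode): ol
After 7 (parentNode): span
After 8 (lastChild): ol
After 9 (previousSibling): section
After 10 (nextSibling): ol
After 11 (firstChild): tr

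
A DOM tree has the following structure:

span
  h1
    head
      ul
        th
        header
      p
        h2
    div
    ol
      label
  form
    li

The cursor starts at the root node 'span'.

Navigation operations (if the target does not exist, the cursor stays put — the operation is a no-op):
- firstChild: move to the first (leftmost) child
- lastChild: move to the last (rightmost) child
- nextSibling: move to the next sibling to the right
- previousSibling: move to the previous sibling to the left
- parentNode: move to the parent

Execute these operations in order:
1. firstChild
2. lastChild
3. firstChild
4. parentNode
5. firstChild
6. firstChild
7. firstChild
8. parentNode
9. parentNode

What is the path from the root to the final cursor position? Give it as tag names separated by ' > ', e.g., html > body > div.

After 1 (firstChild): h1
After 2 (lastChild): ol
After 3 (firstChild): label
After 4 (parentNode): ol
After 5 (firstChild): label
After 6 (firstChild): label (no-op, stayed)
After 7 (firstChild): label (no-op, stayed)
After 8 (parentNode): ol
After 9 (parentNode): h1

Answer: span > h1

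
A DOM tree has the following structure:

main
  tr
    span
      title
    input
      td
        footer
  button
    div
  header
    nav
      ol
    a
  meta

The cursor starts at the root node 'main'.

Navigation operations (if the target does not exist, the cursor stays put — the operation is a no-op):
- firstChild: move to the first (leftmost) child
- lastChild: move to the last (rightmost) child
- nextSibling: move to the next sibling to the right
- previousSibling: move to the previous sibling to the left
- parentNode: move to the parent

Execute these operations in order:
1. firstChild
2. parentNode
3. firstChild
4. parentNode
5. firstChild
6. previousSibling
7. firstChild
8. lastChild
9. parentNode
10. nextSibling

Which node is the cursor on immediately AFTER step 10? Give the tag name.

After 1 (firstChild): tr
After 2 (parentNode): main
After 3 (firstChild): tr
After 4 (parentNode): main
After 5 (firstChild): tr
After 6 (previousSibling): tr (no-op, stayed)
After 7 (firstChild): span
After 8 (lastChild): title
After 9 (parentNode): span
After 10 (nextSibling): input

Answer: input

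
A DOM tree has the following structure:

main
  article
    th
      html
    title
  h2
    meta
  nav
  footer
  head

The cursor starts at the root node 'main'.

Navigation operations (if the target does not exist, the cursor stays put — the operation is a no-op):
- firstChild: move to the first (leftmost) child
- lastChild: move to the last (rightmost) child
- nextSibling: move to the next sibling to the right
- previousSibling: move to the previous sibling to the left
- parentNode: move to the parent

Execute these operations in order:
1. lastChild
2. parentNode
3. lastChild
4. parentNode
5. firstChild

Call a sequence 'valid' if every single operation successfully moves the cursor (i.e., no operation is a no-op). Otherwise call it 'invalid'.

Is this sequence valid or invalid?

Answer: valid

Derivation:
After 1 (lastChild): head
After 2 (parentNode): main
After 3 (lastChild): head
After 4 (parentNode): main
After 5 (firstChild): article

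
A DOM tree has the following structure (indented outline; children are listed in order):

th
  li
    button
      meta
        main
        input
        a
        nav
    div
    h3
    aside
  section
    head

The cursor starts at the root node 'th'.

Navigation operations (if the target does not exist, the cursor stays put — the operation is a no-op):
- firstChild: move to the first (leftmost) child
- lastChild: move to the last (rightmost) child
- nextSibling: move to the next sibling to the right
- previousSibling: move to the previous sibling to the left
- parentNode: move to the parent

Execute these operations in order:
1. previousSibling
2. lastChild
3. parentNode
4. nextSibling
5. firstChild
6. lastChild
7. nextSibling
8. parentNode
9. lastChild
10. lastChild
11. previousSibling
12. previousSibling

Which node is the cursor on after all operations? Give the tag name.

After 1 (previousSibling): th (no-op, stayed)
After 2 (lastChild): section
After 3 (parentNode): th
After 4 (nextSibling): th (no-op, stayed)
After 5 (firstChild): li
After 6 (lastChild): aside
After 7 (nextSibling): aside (no-op, stayed)
After 8 (parentNode): li
After 9 (lastChild): aside
After 10 (lastChild): aside (no-op, stayed)
After 11 (previousSibling): h3
After 12 (previousSibling): div

Answer: div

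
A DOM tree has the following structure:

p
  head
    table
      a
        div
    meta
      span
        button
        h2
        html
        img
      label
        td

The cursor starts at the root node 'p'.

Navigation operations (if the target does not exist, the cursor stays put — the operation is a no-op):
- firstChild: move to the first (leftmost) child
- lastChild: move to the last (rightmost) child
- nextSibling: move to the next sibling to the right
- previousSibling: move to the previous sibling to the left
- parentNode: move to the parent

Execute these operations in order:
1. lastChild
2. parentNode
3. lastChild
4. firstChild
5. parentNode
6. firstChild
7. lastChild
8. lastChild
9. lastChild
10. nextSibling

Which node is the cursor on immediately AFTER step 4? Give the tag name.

Answer: table

Derivation:
After 1 (lastChild): head
After 2 (parentNode): p
After 3 (lastChild): head
After 4 (firstChild): table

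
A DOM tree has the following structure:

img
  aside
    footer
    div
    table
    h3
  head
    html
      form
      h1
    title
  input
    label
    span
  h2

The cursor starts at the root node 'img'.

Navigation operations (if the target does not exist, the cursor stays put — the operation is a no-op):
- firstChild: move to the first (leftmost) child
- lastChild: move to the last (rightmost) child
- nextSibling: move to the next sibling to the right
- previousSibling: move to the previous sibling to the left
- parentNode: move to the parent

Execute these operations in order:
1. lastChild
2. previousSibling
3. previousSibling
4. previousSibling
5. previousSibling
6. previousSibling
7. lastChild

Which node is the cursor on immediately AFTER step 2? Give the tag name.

After 1 (lastChild): h2
After 2 (previousSibling): input

Answer: input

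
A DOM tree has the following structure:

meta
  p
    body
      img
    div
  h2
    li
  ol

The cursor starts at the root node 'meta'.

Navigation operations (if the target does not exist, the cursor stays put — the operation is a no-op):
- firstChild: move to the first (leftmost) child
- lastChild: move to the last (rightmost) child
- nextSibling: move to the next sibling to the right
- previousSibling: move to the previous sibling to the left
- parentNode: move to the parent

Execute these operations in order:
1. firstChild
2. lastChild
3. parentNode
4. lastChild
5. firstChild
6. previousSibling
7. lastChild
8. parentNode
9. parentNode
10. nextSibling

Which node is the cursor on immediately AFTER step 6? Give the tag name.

Answer: body

Derivation:
After 1 (firstChild): p
After 2 (lastChild): div
After 3 (parentNode): p
After 4 (lastChild): div
After 5 (firstChild): div (no-op, stayed)
After 6 (previousSibling): body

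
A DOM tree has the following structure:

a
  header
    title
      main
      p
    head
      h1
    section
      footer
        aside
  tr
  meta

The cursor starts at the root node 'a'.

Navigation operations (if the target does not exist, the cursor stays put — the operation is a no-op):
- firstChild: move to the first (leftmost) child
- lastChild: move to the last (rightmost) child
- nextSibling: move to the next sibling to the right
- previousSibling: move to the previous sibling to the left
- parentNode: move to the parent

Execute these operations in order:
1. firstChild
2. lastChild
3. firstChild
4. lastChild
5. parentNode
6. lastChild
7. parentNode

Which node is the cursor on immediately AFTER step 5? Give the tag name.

After 1 (firstChild): header
After 2 (lastChild): section
After 3 (firstChild): footer
After 4 (lastChild): aside
After 5 (parentNode): footer

Answer: footer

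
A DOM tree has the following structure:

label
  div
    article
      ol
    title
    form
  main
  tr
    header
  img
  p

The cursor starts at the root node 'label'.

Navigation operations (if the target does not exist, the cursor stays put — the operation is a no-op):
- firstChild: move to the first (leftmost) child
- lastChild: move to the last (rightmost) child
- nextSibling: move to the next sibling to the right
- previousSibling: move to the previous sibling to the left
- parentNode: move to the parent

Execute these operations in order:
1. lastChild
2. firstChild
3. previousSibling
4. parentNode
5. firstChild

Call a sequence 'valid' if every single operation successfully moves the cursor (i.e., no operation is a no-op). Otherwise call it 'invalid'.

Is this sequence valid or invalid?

Answer: invalid

Derivation:
After 1 (lastChild): p
After 2 (firstChild): p (no-op, stayed)
After 3 (previousSibling): img
After 4 (parentNode): label
After 5 (firstChild): div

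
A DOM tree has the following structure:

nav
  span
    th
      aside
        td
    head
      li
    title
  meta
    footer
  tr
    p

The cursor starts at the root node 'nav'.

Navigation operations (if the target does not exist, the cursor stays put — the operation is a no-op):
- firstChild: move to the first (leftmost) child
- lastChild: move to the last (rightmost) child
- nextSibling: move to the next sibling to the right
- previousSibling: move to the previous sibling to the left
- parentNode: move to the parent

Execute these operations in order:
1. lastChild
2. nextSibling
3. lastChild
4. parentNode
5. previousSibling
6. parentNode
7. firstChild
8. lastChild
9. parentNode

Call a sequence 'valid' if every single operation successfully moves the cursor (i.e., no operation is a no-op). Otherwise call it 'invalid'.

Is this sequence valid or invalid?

Answer: invalid

Derivation:
After 1 (lastChild): tr
After 2 (nextSibling): tr (no-op, stayed)
After 3 (lastChild): p
After 4 (parentNode): tr
After 5 (previousSibling): meta
After 6 (parentNode): nav
After 7 (firstChild): span
After 8 (lastChild): title
After 9 (parentNode): span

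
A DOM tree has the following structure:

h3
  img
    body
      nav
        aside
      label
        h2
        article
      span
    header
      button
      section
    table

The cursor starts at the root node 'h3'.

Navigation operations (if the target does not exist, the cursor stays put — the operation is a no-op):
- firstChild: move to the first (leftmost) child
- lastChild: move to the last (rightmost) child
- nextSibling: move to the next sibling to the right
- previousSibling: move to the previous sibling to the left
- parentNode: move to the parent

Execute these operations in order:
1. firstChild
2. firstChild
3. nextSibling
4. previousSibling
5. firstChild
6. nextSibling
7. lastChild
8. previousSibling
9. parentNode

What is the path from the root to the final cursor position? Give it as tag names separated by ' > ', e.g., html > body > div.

After 1 (firstChild): img
After 2 (firstChild): body
After 3 (nextSibling): header
After 4 (previousSibling): body
After 5 (firstChild): nav
After 6 (nextSibling): label
After 7 (lastChild): article
After 8 (previousSibling): h2
After 9 (parentNode): label

Answer: h3 > img > body > label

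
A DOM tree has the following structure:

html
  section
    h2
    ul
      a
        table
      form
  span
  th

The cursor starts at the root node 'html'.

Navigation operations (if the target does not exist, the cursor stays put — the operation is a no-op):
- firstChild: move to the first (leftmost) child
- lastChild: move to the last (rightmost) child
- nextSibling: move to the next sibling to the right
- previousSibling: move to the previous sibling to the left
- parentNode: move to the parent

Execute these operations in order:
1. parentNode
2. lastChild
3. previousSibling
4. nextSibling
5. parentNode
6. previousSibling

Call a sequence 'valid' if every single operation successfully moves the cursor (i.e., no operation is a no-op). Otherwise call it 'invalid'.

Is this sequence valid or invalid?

After 1 (parentNode): html (no-op, stayed)
After 2 (lastChild): th
After 3 (previousSibling): span
After 4 (nextSibling): th
After 5 (parentNode): html
After 6 (previousSibling): html (no-op, stayed)

Answer: invalid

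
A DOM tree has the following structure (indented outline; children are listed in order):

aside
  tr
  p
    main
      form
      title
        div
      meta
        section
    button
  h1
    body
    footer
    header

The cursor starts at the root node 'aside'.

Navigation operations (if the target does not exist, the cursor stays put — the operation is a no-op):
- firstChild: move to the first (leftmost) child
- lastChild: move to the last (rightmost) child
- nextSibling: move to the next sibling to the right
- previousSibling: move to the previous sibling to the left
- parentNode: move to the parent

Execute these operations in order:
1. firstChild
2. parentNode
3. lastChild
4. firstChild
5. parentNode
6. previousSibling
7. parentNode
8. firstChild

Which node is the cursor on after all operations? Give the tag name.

After 1 (firstChild): tr
After 2 (parentNode): aside
After 3 (lastChild): h1
After 4 (firstChild): body
After 5 (parentNode): h1
After 6 (previousSibling): p
After 7 (parentNode): aside
After 8 (firstChild): tr

Answer: tr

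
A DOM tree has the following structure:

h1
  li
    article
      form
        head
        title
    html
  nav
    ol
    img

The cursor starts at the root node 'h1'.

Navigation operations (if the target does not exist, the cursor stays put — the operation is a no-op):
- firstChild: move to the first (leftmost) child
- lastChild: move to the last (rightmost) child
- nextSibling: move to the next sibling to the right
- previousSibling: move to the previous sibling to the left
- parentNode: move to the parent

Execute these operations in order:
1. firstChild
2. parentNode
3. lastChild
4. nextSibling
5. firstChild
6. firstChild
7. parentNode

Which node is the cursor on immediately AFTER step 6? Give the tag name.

Answer: ol

Derivation:
After 1 (firstChild): li
After 2 (parentNode): h1
After 3 (lastChild): nav
After 4 (nextSibling): nav (no-op, stayed)
After 5 (firstChild): ol
After 6 (firstChild): ol (no-op, stayed)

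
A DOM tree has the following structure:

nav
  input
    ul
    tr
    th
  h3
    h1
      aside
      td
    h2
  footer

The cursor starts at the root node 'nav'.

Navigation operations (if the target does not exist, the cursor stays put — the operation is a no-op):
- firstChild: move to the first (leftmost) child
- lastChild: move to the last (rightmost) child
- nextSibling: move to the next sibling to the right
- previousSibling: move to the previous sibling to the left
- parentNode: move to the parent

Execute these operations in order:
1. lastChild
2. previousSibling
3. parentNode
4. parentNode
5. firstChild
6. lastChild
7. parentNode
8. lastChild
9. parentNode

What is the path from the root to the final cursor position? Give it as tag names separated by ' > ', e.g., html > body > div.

After 1 (lastChild): footer
After 2 (previousSibling): h3
After 3 (parentNode): nav
After 4 (parentNode): nav (no-op, stayed)
After 5 (firstChild): input
After 6 (lastChild): th
After 7 (parentNode): input
After 8 (lastChild): th
After 9 (parentNode): input

Answer: nav > input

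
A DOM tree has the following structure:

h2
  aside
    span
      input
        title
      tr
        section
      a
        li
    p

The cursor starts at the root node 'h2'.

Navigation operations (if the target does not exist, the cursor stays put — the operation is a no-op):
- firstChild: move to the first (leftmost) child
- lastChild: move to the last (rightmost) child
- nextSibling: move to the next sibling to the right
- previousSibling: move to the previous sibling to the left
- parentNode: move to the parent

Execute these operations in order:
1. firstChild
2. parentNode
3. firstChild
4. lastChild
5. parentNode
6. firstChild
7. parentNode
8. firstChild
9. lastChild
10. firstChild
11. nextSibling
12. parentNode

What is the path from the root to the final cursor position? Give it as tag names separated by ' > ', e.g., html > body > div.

After 1 (firstChild): aside
After 2 (parentNode): h2
After 3 (firstChild): aside
After 4 (lastChild): p
After 5 (parentNode): aside
After 6 (firstChild): span
After 7 (parentNode): aside
After 8 (firstChild): span
After 9 (lastChild): a
After 10 (firstChild): li
After 11 (nextSibling): li (no-op, stayed)
After 12 (parentNode): a

Answer: h2 > aside > span > a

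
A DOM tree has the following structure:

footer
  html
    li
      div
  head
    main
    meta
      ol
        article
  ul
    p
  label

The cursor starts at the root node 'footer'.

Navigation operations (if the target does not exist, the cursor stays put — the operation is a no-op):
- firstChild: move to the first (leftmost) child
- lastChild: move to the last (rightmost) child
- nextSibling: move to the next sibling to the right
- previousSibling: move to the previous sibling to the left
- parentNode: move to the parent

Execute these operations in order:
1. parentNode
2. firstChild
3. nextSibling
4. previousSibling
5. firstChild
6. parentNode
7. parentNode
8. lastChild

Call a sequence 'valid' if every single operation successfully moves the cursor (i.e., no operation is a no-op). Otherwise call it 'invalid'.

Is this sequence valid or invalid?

After 1 (parentNode): footer (no-op, stayed)
After 2 (firstChild): html
After 3 (nextSibling): head
After 4 (previousSibling): html
After 5 (firstChild): li
After 6 (parentNode): html
After 7 (parentNode): footer
After 8 (lastChild): label

Answer: invalid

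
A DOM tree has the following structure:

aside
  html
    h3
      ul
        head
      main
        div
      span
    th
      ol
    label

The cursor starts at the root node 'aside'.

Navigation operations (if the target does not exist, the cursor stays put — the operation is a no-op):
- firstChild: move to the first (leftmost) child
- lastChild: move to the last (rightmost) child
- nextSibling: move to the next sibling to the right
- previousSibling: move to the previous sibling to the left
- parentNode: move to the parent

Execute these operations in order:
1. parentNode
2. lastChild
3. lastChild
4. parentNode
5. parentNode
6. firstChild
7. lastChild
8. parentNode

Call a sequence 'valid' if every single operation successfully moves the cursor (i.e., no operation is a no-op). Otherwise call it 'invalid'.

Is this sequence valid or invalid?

After 1 (parentNode): aside (no-op, stayed)
After 2 (lastChild): html
After 3 (lastChild): label
After 4 (parentNode): html
After 5 (parentNode): aside
After 6 (firstChild): html
After 7 (lastChild): label
After 8 (parentNode): html

Answer: invalid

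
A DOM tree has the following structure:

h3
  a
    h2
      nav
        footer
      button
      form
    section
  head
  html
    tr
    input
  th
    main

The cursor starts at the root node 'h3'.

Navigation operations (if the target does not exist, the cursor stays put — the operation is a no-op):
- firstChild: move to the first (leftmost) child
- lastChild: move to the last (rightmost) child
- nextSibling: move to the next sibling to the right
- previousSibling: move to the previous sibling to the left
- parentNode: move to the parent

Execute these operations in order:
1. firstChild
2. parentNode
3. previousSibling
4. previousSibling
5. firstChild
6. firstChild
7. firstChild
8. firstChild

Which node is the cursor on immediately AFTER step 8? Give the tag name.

After 1 (firstChild): a
After 2 (parentNode): h3
After 3 (previousSibling): h3 (no-op, stayed)
After 4 (previousSibling): h3 (no-op, stayed)
After 5 (firstChild): a
After 6 (firstChild): h2
After 7 (firstChild): nav
After 8 (firstChild): footer

Answer: footer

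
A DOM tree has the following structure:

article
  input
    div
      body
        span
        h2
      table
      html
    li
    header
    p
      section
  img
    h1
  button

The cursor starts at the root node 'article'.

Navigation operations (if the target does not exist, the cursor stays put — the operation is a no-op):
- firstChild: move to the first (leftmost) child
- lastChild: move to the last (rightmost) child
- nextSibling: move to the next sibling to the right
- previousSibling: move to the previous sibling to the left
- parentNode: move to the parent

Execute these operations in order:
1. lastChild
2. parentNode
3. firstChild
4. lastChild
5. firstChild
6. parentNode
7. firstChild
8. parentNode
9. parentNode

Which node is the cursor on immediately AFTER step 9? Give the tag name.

After 1 (lastChild): button
After 2 (parentNode): article
After 3 (firstChild): input
After 4 (lastChild): p
After 5 (firstChild): section
After 6 (parentNode): p
After 7 (firstChild): section
After 8 (parentNode): p
After 9 (parentNode): input

Answer: input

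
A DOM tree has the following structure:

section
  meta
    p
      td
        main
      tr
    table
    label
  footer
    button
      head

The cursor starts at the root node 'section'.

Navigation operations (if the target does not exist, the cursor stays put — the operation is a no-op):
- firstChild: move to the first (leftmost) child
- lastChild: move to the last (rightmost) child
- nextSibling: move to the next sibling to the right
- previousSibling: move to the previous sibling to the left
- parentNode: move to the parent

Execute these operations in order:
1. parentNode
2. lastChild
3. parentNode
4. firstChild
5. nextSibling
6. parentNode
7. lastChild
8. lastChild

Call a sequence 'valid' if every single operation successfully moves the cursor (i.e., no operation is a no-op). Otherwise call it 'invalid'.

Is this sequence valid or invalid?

After 1 (parentNode): section (no-op, stayed)
After 2 (lastChild): footer
After 3 (parentNode): section
After 4 (firstChild): meta
After 5 (nextSibling): footer
After 6 (parentNode): section
After 7 (lastChild): footer
After 8 (lastChild): button

Answer: invalid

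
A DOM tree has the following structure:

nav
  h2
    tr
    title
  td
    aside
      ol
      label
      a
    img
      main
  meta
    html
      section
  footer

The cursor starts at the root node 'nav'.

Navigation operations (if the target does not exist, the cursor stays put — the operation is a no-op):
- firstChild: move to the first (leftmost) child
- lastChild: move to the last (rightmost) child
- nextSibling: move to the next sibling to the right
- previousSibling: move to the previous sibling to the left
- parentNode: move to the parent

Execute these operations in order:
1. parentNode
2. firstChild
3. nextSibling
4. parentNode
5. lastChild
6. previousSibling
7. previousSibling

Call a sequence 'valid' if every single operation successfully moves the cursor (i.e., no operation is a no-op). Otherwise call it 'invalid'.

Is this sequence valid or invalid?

After 1 (parentNode): nav (no-op, stayed)
After 2 (firstChild): h2
After 3 (nextSibling): td
After 4 (parentNode): nav
After 5 (lastChild): footer
After 6 (previousSibling): meta
After 7 (previousSibling): td

Answer: invalid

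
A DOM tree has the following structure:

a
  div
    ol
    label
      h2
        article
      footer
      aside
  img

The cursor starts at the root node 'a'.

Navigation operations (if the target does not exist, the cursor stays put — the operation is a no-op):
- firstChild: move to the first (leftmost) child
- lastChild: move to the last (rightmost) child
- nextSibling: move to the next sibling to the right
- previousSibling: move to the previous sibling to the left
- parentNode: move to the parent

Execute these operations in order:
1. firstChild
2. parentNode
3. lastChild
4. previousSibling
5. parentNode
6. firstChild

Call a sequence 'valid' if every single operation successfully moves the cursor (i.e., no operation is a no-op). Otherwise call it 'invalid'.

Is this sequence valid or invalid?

Answer: valid

Derivation:
After 1 (firstChild): div
After 2 (parentNode): a
After 3 (lastChild): img
After 4 (previousSibling): div
After 5 (parentNode): a
After 6 (firstChild): div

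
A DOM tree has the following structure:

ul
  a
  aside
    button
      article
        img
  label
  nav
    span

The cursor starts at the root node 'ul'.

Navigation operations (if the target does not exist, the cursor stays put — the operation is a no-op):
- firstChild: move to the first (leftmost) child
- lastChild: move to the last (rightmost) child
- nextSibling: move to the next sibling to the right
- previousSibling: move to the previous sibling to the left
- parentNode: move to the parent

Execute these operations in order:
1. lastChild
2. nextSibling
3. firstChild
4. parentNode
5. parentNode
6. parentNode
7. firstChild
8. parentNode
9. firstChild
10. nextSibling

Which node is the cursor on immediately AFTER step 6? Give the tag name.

After 1 (lastChild): nav
After 2 (nextSibling): nav (no-op, stayed)
After 3 (firstChild): span
After 4 (parentNode): nav
After 5 (parentNode): ul
After 6 (parentNode): ul (no-op, stayed)

Answer: ul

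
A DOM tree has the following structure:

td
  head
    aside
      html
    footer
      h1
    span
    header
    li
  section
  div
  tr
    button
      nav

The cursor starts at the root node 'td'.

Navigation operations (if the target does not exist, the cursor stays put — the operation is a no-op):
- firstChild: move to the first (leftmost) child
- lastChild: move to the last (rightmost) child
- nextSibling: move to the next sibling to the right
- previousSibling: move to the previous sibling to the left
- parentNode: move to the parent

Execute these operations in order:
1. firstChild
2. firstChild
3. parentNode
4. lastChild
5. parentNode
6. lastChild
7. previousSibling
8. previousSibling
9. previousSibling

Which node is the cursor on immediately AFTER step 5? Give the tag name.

Answer: head

Derivation:
After 1 (firstChild): head
After 2 (firstChild): aside
After 3 (parentNode): head
After 4 (lastChild): li
After 5 (parentNode): head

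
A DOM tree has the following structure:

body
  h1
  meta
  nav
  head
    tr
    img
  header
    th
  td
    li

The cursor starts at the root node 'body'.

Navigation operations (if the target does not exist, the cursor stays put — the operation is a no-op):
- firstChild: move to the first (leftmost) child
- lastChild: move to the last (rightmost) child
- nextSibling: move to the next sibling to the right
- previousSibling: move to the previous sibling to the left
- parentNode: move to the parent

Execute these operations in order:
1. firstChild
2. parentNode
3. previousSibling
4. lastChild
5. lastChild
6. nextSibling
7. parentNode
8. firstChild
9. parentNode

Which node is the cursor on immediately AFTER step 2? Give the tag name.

After 1 (firstChild): h1
After 2 (parentNode): body

Answer: body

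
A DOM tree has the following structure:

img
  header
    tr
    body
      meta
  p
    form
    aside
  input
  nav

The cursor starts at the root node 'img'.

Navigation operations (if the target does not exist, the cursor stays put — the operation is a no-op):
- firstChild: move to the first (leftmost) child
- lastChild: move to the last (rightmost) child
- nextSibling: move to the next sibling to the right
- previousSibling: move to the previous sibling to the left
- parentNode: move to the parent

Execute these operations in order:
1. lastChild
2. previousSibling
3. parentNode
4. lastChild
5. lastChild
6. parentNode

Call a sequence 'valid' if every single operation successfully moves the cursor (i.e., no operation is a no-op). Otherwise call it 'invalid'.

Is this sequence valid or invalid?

After 1 (lastChild): nav
After 2 (previousSibling): input
After 3 (parentNode): img
After 4 (lastChild): nav
After 5 (lastChild): nav (no-op, stayed)
After 6 (parentNode): img

Answer: invalid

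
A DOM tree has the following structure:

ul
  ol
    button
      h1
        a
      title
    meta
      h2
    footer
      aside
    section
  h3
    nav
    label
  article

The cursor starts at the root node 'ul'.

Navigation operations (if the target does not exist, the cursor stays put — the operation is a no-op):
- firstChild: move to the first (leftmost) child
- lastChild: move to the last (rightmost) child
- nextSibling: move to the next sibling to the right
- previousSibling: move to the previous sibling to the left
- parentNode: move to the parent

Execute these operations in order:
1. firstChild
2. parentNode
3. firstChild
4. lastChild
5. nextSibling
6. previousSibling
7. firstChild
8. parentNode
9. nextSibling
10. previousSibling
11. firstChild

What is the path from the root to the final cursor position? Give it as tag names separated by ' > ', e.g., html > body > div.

Answer: ul > ol > footer > aside

Derivation:
After 1 (firstChild): ol
After 2 (parentNode): ul
After 3 (firstChild): ol
After 4 (lastChild): section
After 5 (nextSibling): section (no-op, stayed)
After 6 (previousSibling): footer
After 7 (firstChild): aside
After 8 (parentNode): footer
After 9 (nextSibling): section
After 10 (previousSibling): footer
After 11 (firstChild): aside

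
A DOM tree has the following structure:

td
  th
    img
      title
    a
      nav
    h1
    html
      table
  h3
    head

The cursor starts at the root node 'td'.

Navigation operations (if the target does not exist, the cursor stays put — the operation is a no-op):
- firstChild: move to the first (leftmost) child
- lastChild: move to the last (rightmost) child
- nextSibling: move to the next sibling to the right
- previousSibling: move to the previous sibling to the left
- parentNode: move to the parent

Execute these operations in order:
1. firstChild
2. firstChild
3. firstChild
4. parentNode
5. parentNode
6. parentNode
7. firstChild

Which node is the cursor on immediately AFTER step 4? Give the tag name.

After 1 (firstChild): th
After 2 (firstChild): img
After 3 (firstChild): title
After 4 (parentNode): img

Answer: img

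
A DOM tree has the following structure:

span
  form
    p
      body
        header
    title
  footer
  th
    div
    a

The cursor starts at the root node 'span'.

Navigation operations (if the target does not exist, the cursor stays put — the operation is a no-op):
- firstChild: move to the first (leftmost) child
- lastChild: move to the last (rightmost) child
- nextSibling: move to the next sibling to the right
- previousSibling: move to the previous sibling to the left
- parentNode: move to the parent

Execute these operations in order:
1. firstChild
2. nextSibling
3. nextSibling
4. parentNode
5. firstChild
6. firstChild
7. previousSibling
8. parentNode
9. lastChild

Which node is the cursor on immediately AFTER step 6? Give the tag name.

After 1 (firstChild): form
After 2 (nextSibling): footer
After 3 (nextSibling): th
After 4 (parentNode): span
After 5 (firstChild): form
After 6 (firstChild): p

Answer: p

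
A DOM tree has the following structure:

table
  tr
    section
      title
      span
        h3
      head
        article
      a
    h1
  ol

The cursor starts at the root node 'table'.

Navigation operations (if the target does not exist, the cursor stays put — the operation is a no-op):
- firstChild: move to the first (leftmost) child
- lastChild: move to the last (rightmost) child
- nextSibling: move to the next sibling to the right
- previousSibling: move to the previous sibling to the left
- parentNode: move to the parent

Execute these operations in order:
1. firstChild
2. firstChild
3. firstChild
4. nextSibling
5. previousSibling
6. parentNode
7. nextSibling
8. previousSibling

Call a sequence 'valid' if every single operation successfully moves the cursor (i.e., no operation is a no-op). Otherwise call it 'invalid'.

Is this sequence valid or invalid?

After 1 (firstChild): tr
After 2 (firstChild): section
After 3 (firstChild): title
After 4 (nextSibling): span
After 5 (previousSibling): title
After 6 (parentNode): section
After 7 (nextSibling): h1
After 8 (previousSibling): section

Answer: valid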